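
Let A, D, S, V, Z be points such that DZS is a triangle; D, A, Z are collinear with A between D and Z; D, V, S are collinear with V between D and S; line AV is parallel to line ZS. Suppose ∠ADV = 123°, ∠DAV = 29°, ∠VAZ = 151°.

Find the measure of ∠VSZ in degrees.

1. ∠AVD = 28°  [△DAV]
2. ∠AVS = 152°  [linear pair at V on DS]
3. ∠VSZ = 28°  [AV∥ZS, co-interior at S–V]

∠VSZ = 28°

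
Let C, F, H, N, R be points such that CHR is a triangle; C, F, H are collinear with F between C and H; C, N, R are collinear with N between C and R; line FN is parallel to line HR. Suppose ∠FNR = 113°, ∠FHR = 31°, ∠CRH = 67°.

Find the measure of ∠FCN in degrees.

1. ∠CHR = 31°  [F on ray HC]
2. ∠HCR = 82°  [△CHR]
3. ∠FCN = 82°  [F on CH, N on CR]

∠FCN = 82°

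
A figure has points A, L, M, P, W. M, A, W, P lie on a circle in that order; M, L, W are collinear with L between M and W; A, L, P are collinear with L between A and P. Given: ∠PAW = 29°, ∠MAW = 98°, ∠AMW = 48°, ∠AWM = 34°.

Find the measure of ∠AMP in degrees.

1. ∠APW = 48°  [same arc AW]
2. ∠AWP = 103°  [△AWP]
3. ∠AMP = 77°  [cyclic MAWP, opposite ∠M+∠W]

∠AMP = 77°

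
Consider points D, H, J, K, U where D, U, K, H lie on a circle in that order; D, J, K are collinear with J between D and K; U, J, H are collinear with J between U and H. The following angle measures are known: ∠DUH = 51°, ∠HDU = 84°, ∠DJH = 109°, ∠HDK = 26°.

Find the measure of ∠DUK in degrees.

1. ∠DKH = 51°  [same arc DH]
2. ∠DHK = 103°  [△DKH]
3. ∠DUK = 77°  [cyclic DUKH, opposite ∠U+∠H]

∠DUK = 77°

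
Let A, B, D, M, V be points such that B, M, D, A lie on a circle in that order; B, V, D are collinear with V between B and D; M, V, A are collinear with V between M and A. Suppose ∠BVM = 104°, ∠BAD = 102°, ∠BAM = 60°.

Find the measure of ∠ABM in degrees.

1. ∠BMD = 78°  [cyclic BMDA, opposite ∠M+∠A]
2. ∠BDM = 60°  [same arc BM]
3. ∠DBM = 42°  [△BMD]
4. ∠AMB = 34°  [△BVM]
5. ∠ABM = 86°  [△BMA]

∠ABM = 86°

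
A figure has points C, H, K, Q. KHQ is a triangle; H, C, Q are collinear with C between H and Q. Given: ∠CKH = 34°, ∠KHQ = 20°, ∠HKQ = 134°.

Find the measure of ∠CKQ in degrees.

1. ∠HQK = 26°  [△KHQ]
2. ∠CHK = 20°  [C on ray HQ]
3. ∠CQK = 26°  [C on ray QH]
4. ∠HCK = 126°  [△KHC]
5. ∠KCQ = 54°  [linear pair at C on HQ]
6. ∠CKQ = 100°  [△KCQ]

∠CKQ = 100°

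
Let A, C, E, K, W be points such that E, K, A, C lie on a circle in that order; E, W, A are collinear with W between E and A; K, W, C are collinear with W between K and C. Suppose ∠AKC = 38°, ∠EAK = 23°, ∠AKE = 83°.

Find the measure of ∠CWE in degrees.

1. ∠AEC = 38°  [same arc AC]
2. ∠ECK = 23°  [same arc EK]
3. ∠CWE = 119°  [△EWC]

∠CWE = 119°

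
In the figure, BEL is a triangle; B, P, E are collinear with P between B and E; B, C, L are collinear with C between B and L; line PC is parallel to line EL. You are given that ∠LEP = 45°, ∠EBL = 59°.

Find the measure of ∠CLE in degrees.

1. ∠BEL = 45°  [P on ray EB]
2. ∠BLE = 76°  [△BEL]
3. ∠CLE = 76°  [C on ray LB]

∠CLE = 76°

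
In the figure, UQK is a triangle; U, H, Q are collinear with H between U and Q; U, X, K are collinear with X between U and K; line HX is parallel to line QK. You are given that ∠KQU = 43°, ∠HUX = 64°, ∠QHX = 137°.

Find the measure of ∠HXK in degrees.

∠HXK = 107°

1. ∠UHX = 43°  [HX∥QK, corresponding at H]
2. ∠HXU = 73°  [△UHX]
3. ∠HXK = 107°  [linear pair at X on UK]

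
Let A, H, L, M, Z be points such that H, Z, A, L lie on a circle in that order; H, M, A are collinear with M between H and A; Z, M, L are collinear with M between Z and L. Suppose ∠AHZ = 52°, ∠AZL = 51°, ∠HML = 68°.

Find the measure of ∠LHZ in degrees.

∠LHZ = 103°

1. ∠ALZ = 52°  [same arc ZA]
2. ∠LAZ = 77°  [△ZAL]
3. ∠LHZ = 103°  [cyclic HZAL, opposite ∠H+∠A]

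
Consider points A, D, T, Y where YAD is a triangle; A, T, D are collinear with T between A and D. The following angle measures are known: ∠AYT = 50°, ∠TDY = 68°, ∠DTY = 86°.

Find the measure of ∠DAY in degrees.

1. ∠ATY = 94°  [linear pair at T on AD]
2. ∠TAY = 36°  [△YAT]
3. ∠DAY = 36°  [T on ray AD]

∠DAY = 36°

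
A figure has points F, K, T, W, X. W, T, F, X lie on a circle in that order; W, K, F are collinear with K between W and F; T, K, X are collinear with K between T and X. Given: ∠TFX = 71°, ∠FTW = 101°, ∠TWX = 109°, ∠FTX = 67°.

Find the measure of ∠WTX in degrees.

1. ∠FXW = 79°  [cyclic WTFX, opposite ∠T+∠X]
2. ∠FWX = 67°  [same arc FX]
3. ∠WFX = 34°  [△WFX]
4. ∠WTX = 34°  [same arc WX]

∠WTX = 34°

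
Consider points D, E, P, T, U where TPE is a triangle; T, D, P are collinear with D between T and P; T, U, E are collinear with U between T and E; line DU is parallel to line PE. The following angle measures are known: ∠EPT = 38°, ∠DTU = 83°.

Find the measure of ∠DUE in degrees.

1. ∠TDU = 38°  [DU∥PE, corresponding at D]
2. ∠DUT = 59°  [△TDU]
3. ∠DUE = 121°  [linear pair at U on TE]

∠DUE = 121°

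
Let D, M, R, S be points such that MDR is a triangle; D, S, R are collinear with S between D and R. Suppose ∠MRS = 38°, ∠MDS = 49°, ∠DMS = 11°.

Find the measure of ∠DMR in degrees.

∠DMR = 93°

1. ∠DRM = 38°  [S on ray RD]
2. ∠MDR = 49°  [S on ray DR]
3. ∠DMR = 93°  [△MDR]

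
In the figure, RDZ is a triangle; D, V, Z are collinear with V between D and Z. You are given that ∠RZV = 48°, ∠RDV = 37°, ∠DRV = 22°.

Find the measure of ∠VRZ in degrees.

1. ∠DVR = 121°  [△RDV]
2. ∠RVZ = 59°  [linear pair at V on DZ]
3. ∠VRZ = 73°  [△RVZ]

∠VRZ = 73°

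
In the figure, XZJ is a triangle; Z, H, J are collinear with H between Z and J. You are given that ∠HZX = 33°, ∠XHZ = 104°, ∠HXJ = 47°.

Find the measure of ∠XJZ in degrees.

1. ∠JHX = 76°  [linear pair at H on ZJ]
2. ∠HJX = 57°  [△XHJ]
3. ∠XJZ = 57°  [H on ray JZ]

∠XJZ = 57°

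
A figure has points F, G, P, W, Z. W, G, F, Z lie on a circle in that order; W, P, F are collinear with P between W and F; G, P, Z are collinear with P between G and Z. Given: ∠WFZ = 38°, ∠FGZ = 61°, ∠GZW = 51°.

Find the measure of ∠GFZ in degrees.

∠GFZ = 89°

1. ∠WGZ = 38°  [same arc WZ]
2. ∠GWZ = 91°  [△WGZ]
3. ∠GFZ = 89°  [cyclic WGFZ, opposite ∠W+∠F]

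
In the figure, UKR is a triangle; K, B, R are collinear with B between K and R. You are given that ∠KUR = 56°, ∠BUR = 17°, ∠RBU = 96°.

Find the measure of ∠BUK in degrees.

∠BUK = 39°

1. ∠BRU = 67°  [△UBR]
2. ∠KBU = 84°  [linear pair at B on KR]
3. ∠KRU = 67°  [B on ray RK]
4. ∠RKU = 57°  [△UKR]
5. ∠BKU = 57°  [B on ray KR]
6. ∠BUK = 39°  [△UKB]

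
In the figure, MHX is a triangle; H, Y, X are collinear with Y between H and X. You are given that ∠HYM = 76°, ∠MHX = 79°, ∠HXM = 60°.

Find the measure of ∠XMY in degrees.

∠XMY = 16°

1. ∠MYX = 104°  [linear pair at Y on HX]
2. ∠MXY = 60°  [Y on ray XH]
3. ∠XMY = 16°  [△MYX]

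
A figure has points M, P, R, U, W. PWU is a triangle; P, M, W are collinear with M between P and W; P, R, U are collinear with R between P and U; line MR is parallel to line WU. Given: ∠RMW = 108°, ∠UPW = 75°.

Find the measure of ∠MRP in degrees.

∠MRP = 33°

1. ∠PMR = 72°  [linear pair at M on PW]
2. ∠MPR = 75°  [M on PW, R on PU]
3. ∠MRP = 33°  [△PMR]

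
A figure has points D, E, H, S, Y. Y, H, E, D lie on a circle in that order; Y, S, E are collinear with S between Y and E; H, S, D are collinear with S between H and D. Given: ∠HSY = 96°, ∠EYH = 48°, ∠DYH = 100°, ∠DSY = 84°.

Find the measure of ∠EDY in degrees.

1. ∠DSE = 96°  [vertical angles at S]
2. ∠DHY = 36°  [△YSH]
3. ∠EDH = 48°  [same arc HE]
4. ∠HDY = 44°  [△YHD]
5. ∠DYE = 52°  [△YSD]
6. ∠DEY = 36°  [△ESD]
7. ∠EDY = 92°  [△YED]

∠EDY = 92°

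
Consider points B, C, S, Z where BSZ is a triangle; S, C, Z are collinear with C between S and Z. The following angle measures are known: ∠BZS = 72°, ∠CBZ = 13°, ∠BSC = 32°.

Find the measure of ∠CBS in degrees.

1. ∠BZC = 72°  [C on ray ZS]
2. ∠BCZ = 95°  [△BCZ]
3. ∠BCS = 85°  [linear pair at C on SZ]
4. ∠CBS = 63°  [△BSC]

∠CBS = 63°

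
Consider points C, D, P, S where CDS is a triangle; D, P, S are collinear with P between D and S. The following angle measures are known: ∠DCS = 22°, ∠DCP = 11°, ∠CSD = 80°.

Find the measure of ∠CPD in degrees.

1. ∠CDS = 78°  [△CDS]
2. ∠CDP = 78°  [P on ray DS]
3. ∠CPD = 91°  [△CDP]

∠CPD = 91°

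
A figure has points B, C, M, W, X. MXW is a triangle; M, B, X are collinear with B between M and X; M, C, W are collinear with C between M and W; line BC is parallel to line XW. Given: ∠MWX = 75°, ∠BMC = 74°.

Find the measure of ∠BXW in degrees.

1. ∠BCM = 75°  [BC∥XW, corresponding at C]
2. ∠CBM = 31°  [△MBC]
3. ∠CBX = 149°  [linear pair at B on MX]
4. ∠BXW = 31°  [BC∥XW, co-interior at X–B]

∠BXW = 31°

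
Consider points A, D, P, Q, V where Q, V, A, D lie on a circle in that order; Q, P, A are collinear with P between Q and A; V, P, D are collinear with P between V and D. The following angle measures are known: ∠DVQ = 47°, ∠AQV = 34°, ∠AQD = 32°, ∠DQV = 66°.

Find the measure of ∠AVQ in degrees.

1. ∠DAQ = 47°  [same arc QD]
2. ∠ADQ = 101°  [△QAD]
3. ∠AVQ = 79°  [cyclic QVAD, opposite ∠V+∠D]

∠AVQ = 79°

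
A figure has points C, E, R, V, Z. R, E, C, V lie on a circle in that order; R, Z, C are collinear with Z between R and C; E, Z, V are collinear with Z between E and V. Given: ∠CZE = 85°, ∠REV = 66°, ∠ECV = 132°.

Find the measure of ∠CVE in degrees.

∠CVE = 19°

1. ∠RZV = 85°  [vertical angles at Z]
2. ∠RCV = 66°  [same arc RV]
3. ∠CZV = 95°  [linear pair at Z on RC]
4. ∠CVE = 19°  [△CZV]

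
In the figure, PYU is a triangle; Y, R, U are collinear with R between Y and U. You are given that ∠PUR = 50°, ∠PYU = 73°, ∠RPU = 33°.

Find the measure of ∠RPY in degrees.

∠RPY = 24°

1. ∠PRU = 97°  [△PRU]
2. ∠PYR = 73°  [R on ray YU]
3. ∠PRY = 83°  [linear pair at R on YU]
4. ∠RPY = 24°  [△PYR]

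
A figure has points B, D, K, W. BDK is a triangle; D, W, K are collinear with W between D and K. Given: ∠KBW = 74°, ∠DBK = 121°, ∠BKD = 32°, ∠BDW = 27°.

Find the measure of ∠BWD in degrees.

1. ∠BKW = 32°  [W on ray KD]
2. ∠BWK = 74°  [△BWK]
3. ∠BWD = 106°  [linear pair at W on DK]

∠BWD = 106°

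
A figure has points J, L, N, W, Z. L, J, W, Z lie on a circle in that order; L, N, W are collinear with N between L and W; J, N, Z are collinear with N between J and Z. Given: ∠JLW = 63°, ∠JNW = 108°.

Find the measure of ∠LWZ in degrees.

∠LWZ = 45°

1. ∠JZW = 63°  [same arc JW]
2. ∠LNZ = 108°  [vertical angles at N]
3. ∠WNZ = 72°  [linear pair at N on LW]
4. ∠LWZ = 45°  [△WNZ]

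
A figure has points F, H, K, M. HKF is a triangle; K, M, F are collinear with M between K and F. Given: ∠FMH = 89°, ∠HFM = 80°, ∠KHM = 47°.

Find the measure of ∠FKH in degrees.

1. ∠HMK = 91°  [linear pair at M on KF]
2. ∠HKM = 42°  [△HKM]
3. ∠FKH = 42°  [M on ray KF]

∠FKH = 42°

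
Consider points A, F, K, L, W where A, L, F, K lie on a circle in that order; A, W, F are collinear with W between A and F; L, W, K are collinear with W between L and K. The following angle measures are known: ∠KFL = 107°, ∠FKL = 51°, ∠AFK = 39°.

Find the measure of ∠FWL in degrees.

∠FWL = 90°

1. ∠FAL = 51°  [same arc LF]
2. ∠ALK = 39°  [same arc AK]
3. ∠AWL = 90°  [△AWL]
4. ∠FWL = 90°  [linear pair at W on AF]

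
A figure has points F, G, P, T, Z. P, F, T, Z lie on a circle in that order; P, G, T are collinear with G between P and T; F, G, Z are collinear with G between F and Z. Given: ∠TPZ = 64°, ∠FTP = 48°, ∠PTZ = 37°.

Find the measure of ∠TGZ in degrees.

1. ∠FZP = 48°  [same arc PF]
2. ∠PGZ = 68°  [△PGZ]
3. ∠TGZ = 112°  [linear pair at G on PT]

∠TGZ = 112°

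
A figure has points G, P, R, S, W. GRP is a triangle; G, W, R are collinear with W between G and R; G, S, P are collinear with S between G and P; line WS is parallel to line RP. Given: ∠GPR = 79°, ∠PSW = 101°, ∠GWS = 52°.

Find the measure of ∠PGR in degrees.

1. ∠GSW = 79°  [WS∥RP, corresponding at S]
2. ∠SGW = 49°  [△GWS]
3. ∠PGR = 49°  [W on GR, S on GP]

∠PGR = 49°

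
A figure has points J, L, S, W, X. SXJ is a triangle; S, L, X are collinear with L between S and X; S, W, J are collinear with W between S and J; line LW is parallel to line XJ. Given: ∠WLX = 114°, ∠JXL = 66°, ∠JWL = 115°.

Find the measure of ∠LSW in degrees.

1. ∠SLW = 66°  [linear pair at L on SX]
2. ∠LWS = 65°  [linear pair at W on SJ]
3. ∠LSW = 49°  [△SLW]

∠LSW = 49°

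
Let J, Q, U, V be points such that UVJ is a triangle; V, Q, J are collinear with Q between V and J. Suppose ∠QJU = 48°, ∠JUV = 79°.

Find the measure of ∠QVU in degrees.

1. ∠UJV = 48°  [Q on ray JV]
2. ∠JVU = 53°  [△UVJ]
3. ∠QVU = 53°  [Q on ray VJ]

∠QVU = 53°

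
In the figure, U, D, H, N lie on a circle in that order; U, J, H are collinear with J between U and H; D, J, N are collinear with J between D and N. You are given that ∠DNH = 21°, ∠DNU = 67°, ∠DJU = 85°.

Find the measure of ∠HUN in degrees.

1. ∠DHU = 67°  [same arc UD]
2. ∠DJH = 95°  [linear pair at J on UH]
3. ∠HDN = 18°  [△DJH]
4. ∠HUN = 18°  [same arc HN]

∠HUN = 18°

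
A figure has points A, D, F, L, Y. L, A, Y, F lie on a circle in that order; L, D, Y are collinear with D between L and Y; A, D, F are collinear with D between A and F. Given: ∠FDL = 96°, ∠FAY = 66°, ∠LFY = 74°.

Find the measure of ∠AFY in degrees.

∠AFY = 56°

1. ∠FDY = 84°  [linear pair at D on LY]
2. ∠FLY = 66°  [same arc YF]
3. ∠FYL = 40°  [△LYF]
4. ∠AFY = 56°  [△YDF]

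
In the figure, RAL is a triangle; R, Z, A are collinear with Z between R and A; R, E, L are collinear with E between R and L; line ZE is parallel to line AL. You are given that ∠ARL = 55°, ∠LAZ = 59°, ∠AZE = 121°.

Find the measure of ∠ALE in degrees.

1. ∠LAR = 59°  [Z on ray AR]
2. ∠ALR = 66°  [△RAL]
3. ∠ALE = 66°  [E on ray LR]

∠ALE = 66°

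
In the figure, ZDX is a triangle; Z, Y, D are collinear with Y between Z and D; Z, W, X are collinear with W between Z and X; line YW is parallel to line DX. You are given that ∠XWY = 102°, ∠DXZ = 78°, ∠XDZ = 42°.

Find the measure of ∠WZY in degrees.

∠WZY = 60°

1. ∠YWZ = 78°  [linear pair at W on ZX]
2. ∠WYZ = 42°  [YW∥DX, corresponding at Y]
3. ∠WZY = 60°  [△ZYW]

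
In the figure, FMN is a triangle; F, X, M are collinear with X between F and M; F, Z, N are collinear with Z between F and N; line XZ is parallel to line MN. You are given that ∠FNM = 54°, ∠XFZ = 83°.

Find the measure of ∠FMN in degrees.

1. ∠FZX = 54°  [XZ∥MN, corresponding at Z]
2. ∠FXZ = 43°  [△FXZ]
3. ∠FMN = 43°  [XZ∥MN, corresponding at X]

∠FMN = 43°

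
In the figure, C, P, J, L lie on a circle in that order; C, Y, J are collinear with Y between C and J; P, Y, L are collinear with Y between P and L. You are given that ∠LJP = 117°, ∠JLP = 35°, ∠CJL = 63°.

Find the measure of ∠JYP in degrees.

∠JYP = 98°

1. ∠JCP = 35°  [same arc PJ]
2. ∠CPL = 63°  [same arc CL]
3. ∠CYP = 82°  [△CYP]
4. ∠JYP = 98°  [linear pair at Y on CJ]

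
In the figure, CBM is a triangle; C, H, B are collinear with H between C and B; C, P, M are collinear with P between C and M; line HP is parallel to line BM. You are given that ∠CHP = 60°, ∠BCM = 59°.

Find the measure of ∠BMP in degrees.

∠BMP = 61°

1. ∠CBM = 60°  [HP∥BM, corresponding at H]
2. ∠BMC = 61°  [△CBM]
3. ∠BMP = 61°  [P on ray MC]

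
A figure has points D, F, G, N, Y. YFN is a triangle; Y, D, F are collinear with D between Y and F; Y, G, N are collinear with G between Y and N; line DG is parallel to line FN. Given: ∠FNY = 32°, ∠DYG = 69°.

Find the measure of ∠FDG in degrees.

1. ∠DGY = 32°  [DG∥FN, corresponding at G]
2. ∠GDY = 79°  [△YDG]
3. ∠FDG = 101°  [linear pair at D on YF]

∠FDG = 101°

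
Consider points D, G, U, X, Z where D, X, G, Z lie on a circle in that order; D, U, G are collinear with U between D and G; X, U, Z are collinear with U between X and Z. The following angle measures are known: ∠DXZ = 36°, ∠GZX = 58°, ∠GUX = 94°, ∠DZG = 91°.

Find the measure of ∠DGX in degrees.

∠DGX = 33°

1. ∠GDX = 58°  [same arc XG]
2. ∠DXG = 89°  [cyclic DXGZ, opposite ∠X+∠Z]
3. ∠DGX = 33°  [△DXG]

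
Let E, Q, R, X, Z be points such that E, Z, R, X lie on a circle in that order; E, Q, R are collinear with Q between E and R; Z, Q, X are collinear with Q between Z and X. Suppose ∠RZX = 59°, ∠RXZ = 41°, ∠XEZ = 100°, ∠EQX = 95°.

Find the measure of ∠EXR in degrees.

1. ∠REX = 59°  [same arc RX]
2. ∠RQX = 85°  [linear pair at Q on ER]
3. ∠ERX = 54°  [△RQX]
4. ∠EXR = 67°  [△ERX]

∠EXR = 67°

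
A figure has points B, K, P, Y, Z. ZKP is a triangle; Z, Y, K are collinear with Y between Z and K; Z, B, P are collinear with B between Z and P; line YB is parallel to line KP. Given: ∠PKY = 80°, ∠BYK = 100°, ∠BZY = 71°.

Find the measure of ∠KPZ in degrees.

1. ∠PKZ = 80°  [Y on ray KZ]
2. ∠KZP = 71°  [Y on ZK, B on ZP]
3. ∠KPZ = 29°  [△ZKP]

∠KPZ = 29°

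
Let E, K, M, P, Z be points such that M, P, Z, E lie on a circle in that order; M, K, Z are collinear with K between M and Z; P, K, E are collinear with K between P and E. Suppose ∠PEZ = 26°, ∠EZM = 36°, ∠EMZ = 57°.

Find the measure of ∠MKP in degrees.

1. ∠PMZ = 26°  [same arc PZ]
2. ∠EPM = 36°  [same arc ME]
3. ∠MKP = 118°  [△MKP]

∠MKP = 118°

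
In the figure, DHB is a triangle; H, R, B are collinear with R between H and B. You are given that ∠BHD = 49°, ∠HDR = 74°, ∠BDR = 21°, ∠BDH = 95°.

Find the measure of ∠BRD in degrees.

1. ∠DHR = 49°  [R on ray HB]
2. ∠DRH = 57°  [△DHR]
3. ∠BRD = 123°  [linear pair at R on HB]

∠BRD = 123°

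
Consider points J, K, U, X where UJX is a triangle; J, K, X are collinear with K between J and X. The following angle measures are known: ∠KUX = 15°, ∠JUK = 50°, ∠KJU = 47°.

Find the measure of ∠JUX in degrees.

1. ∠JKU = 83°  [△UJK]
2. ∠UJX = 47°  [K on ray JX]
3. ∠UKX = 97°  [linear pair at K on JX]
4. ∠KXU = 68°  [△UKX]
5. ∠JXU = 68°  [K on ray XJ]
6. ∠JUX = 65°  [△UJX]

∠JUX = 65°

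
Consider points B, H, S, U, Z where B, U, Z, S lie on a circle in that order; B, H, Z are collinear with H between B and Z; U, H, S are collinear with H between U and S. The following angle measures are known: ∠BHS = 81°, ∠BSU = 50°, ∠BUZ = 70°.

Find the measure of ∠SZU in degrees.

1. ∠UHZ = 81°  [vertical angles at H]
2. ∠BZU = 50°  [same arc BU]
3. ∠UBZ = 60°  [△BUZ]
4. ∠SUZ = 49°  [△UHZ]
5. ∠USZ = 60°  [same arc UZ]
6. ∠SZU = 71°  [△UZS]

∠SZU = 71°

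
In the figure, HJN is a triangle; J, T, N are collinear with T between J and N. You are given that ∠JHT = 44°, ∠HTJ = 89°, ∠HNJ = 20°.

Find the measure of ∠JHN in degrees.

1. ∠HJT = 47°  [△HJT]
2. ∠HJN = 47°  [T on ray JN]
3. ∠JHN = 113°  [△HJN]

∠JHN = 113°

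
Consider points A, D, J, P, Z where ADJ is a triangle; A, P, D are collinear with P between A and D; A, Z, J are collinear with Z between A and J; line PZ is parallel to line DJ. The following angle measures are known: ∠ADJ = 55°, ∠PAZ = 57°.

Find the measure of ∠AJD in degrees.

1. ∠APZ = 55°  [PZ∥DJ, corresponding at P]
2. ∠AZP = 68°  [△APZ]
3. ∠AJD = 68°  [PZ∥DJ, corresponding at Z]

∠AJD = 68°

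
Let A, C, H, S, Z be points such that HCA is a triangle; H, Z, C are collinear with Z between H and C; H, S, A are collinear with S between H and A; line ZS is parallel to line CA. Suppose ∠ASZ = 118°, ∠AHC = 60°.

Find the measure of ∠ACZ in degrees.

1. ∠HSZ = 62°  [linear pair at S on HA]
2. ∠SHZ = 60°  [Z on HC, S on HA]
3. ∠HZS = 58°  [△HZS]
4. ∠CZS = 122°  [linear pair at Z on HC]
5. ∠ACZ = 58°  [ZS∥CA, co-interior at C–Z]

∠ACZ = 58°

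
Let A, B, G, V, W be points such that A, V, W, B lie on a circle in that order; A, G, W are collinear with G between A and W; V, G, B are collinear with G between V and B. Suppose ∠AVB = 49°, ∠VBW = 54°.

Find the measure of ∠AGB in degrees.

1. ∠AWB = 49°  [same arc AB]
2. ∠BGW = 77°  [△WGB]
3. ∠AGB = 103°  [linear pair at G on AW]

∠AGB = 103°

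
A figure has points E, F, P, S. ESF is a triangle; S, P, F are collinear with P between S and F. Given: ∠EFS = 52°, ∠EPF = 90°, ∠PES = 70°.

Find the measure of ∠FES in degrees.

1. ∠EPS = 90°  [linear pair at P on SF]
2. ∠ESP = 20°  [△ESP]
3. ∠ESF = 20°  [P on ray SF]
4. ∠FES = 108°  [△ESF]

∠FES = 108°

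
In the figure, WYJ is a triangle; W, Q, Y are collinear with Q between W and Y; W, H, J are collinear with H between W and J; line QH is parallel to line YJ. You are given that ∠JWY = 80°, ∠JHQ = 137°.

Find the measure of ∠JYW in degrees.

∠JYW = 57°

1. ∠HWQ = 80°  [Q on WY, H on WJ]
2. ∠QHW = 43°  [linear pair at H on WJ]
3. ∠HQW = 57°  [△WQH]
4. ∠JYW = 57°  [QH∥YJ, corresponding at Q]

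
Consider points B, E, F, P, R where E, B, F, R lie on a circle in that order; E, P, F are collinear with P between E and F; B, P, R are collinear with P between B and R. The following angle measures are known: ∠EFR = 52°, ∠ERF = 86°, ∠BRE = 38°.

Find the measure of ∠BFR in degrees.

∠BFR = 90°

1. ∠EBR = 52°  [same arc ER]
2. ∠BER = 90°  [△EBR]
3. ∠BFR = 90°  [cyclic EBFR, opposite ∠E+∠F]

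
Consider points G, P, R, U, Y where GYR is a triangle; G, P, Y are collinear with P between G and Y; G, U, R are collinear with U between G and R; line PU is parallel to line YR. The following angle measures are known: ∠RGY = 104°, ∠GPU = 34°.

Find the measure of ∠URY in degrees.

∠URY = 42°

1. ∠PGU = 104°  [P on GY, U on GR]
2. ∠GUP = 42°  [△GPU]
3. ∠PUR = 138°  [linear pair at U on GR]
4. ∠URY = 42°  [PU∥YR, co-interior at R–U]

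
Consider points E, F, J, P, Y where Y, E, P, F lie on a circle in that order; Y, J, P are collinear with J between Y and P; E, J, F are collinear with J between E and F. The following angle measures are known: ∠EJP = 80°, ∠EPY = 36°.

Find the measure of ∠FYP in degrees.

1. ∠FJY = 80°  [vertical angles at J]
2. ∠EFY = 36°  [same arc YE]
3. ∠FYP = 64°  [△YJF]

∠FYP = 64°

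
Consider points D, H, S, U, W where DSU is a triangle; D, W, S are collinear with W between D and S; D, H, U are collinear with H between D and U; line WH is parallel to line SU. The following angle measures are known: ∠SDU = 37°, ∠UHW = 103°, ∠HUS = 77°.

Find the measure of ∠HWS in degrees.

∠HWS = 114°

1. ∠HDW = 37°  [W on DS, H on DU]
2. ∠DHW = 77°  [linear pair at H on DU]
3. ∠DWH = 66°  [△DWH]
4. ∠HWS = 114°  [linear pair at W on DS]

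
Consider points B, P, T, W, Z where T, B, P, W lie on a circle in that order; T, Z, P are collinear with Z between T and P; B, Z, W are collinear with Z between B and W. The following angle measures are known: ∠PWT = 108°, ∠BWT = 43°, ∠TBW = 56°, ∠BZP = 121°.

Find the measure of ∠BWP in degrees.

∠BWP = 65°

1. ∠BPT = 43°  [same arc TB]
2. ∠BTW = 81°  [△TBW]
3. ∠PBW = 16°  [△BZP]
4. ∠BPW = 99°  [cyclic TBPW, opposite ∠T+∠P]
5. ∠BWP = 65°  [△BPW]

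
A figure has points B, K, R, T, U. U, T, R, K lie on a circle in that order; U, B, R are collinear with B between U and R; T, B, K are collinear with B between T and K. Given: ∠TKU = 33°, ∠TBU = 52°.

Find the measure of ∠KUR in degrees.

∠KUR = 19°

1. ∠TRU = 33°  [same arc UT]
2. ∠RBT = 128°  [linear pair at B on UR]
3. ∠KTR = 19°  [△TBR]
4. ∠KUR = 19°  [same arc RK]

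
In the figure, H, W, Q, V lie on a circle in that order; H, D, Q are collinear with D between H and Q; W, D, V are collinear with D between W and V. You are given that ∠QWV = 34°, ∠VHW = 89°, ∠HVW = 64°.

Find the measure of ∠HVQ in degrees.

∠HVQ = 119°

1. ∠QHV = 34°  [same arc QV]
2. ∠HWV = 27°  [△HWV]
3. ∠HQV = 27°  [same arc HV]
4. ∠HVQ = 119°  [△HQV]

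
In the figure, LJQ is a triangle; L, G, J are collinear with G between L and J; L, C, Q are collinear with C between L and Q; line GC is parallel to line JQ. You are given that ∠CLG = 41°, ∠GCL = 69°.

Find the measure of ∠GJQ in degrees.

∠GJQ = 70°

1. ∠CGL = 70°  [△LGC]
2. ∠CGJ = 110°  [linear pair at G on LJ]
3. ∠GJQ = 70°  [GC∥JQ, co-interior at J–G]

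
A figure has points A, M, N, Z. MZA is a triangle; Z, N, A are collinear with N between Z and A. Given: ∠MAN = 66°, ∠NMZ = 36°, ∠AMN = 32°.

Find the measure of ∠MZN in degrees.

1. ∠ANM = 82°  [△MNA]
2. ∠MNZ = 98°  [linear pair at N on ZA]
3. ∠MZN = 46°  [△MZN]

∠MZN = 46°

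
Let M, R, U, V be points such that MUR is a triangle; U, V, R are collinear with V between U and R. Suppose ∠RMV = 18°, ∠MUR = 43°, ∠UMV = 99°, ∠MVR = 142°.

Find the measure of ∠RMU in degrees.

∠RMU = 117°

1. ∠MRV = 20°  [△MVR]
2. ∠MRU = 20°  [V on ray RU]
3. ∠RMU = 117°  [△MUR]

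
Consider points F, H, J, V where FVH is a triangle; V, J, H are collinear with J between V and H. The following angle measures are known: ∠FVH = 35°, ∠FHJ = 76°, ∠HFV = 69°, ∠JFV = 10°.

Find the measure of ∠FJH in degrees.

1. ∠FVJ = 35°  [J on ray VH]
2. ∠FJV = 135°  [△FVJ]
3. ∠FJH = 45°  [linear pair at J on VH]

∠FJH = 45°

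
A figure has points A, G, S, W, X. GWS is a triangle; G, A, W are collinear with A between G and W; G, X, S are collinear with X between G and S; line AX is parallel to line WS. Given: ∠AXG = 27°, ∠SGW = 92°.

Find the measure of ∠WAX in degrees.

1. ∠GSW = 27°  [AX∥WS, corresponding at X]
2. ∠GWS = 61°  [△GWS]
3. ∠GAX = 61°  [AX∥WS, corresponding at A]
4. ∠WAX = 119°  [linear pair at A on GW]

∠WAX = 119°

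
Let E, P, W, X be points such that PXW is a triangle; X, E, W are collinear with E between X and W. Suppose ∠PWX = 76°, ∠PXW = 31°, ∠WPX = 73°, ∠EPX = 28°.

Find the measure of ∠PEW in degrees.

1. ∠EXP = 31°  [E on ray XW]
2. ∠PEX = 121°  [△PXE]
3. ∠PEW = 59°  [linear pair at E on XW]

∠PEW = 59°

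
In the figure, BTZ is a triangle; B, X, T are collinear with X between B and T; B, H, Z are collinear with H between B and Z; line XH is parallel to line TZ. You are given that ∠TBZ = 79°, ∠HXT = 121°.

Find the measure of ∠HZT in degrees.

∠HZT = 42°

1. ∠HBX = 79°  [X on BT, H on BZ]
2. ∠BXH = 59°  [linear pair at X on BT]
3. ∠BHX = 42°  [△BXH]
4. ∠XHZ = 138°  [linear pair at H on BZ]
5. ∠HZT = 42°  [XH∥TZ, co-interior at Z–H]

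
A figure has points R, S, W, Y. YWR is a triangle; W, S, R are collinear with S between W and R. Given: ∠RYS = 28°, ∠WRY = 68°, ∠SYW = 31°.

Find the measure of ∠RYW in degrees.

1. ∠SRY = 68°  [S on ray RW]
2. ∠RSY = 84°  [△YSR]
3. ∠WSY = 96°  [linear pair at S on WR]
4. ∠SWY = 53°  [△YWS]
5. ∠RWY = 53°  [S on ray WR]
6. ∠RYW = 59°  [△YWR]

∠RYW = 59°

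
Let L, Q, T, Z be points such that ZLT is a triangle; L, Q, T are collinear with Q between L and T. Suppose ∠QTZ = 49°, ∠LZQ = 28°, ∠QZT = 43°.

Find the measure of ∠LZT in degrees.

1. ∠TQZ = 88°  [△ZQT]
2. ∠LTZ = 49°  [Q on ray TL]
3. ∠LQZ = 92°  [linear pair at Q on LT]
4. ∠QLZ = 60°  [△ZLQ]
5. ∠TLZ = 60°  [Q on ray LT]
6. ∠LZT = 71°  [△ZLT]

∠LZT = 71°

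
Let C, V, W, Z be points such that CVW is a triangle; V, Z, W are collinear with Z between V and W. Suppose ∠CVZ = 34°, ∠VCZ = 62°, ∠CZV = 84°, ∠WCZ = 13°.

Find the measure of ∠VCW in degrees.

∠VCW = 75°

1. ∠CVW = 34°  [Z on ray VW]
2. ∠CZW = 96°  [linear pair at Z on VW]
3. ∠CWZ = 71°  [△CZW]
4. ∠CWV = 71°  [Z on ray WV]
5. ∠VCW = 75°  [△CVW]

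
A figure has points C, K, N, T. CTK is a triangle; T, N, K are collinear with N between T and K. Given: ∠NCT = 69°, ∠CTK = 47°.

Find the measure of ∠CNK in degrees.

1. ∠CTN = 47°  [N on ray TK]
2. ∠CNT = 64°  [△CTN]
3. ∠CNK = 116°  [linear pair at N on TK]

∠CNK = 116°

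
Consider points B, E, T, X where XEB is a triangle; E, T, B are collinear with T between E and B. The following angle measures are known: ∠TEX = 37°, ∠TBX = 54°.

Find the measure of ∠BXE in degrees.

1. ∠BEX = 37°  [T on ray EB]
2. ∠EBX = 54°  [T on ray BE]
3. ∠BXE = 89°  [△XEB]

∠BXE = 89°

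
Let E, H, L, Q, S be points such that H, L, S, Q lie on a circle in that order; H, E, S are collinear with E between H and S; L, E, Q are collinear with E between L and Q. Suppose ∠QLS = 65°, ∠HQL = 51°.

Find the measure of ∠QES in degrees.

∠QES = 116°

1. ∠QHS = 65°  [same arc SQ]
2. ∠HEQ = 64°  [△HEQ]
3. ∠QES = 116°  [linear pair at E on HS]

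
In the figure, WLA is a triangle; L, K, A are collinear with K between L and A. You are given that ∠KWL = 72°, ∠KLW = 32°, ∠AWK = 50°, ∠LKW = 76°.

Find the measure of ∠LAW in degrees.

∠LAW = 26°

1. ∠AKW = 104°  [linear pair at K on LA]
2. ∠KAW = 26°  [△WKA]
3. ∠LAW = 26°  [K on ray AL]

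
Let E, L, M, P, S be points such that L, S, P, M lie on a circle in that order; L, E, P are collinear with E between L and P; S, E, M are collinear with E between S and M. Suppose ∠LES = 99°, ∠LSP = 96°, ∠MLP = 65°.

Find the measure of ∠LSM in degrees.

1. ∠LMP = 84°  [cyclic LSPM, opposite ∠S+∠M]
2. ∠LPM = 31°  [△LPM]
3. ∠LSM = 31°  [same arc LM]

∠LSM = 31°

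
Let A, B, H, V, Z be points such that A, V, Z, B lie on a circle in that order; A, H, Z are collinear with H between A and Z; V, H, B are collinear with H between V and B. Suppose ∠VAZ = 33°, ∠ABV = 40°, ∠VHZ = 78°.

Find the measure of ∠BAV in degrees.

1. ∠VBZ = 33°  [same arc VZ]
2. ∠AZV = 40°  [same arc AV]
3. ∠BVZ = 62°  [△VHZ]
4. ∠BZV = 85°  [△VZB]
5. ∠BAV = 95°  [cyclic AVZB, opposite ∠A+∠Z]

∠BAV = 95°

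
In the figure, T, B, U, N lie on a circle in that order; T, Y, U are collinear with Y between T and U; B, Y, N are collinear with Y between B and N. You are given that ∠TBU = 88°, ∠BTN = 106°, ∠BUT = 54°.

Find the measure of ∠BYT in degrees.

∠BYT = 122°

1. ∠BTU = 38°  [△TBU]
2. ∠BNT = 54°  [same arc TB]
3. ∠NBT = 20°  [△TBN]
4. ∠BYT = 122°  [△TYB]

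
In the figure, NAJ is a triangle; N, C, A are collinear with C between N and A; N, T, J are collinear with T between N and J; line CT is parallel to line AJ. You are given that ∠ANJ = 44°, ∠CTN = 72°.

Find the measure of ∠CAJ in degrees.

1. ∠CNT = 44°  [C on NA, T on NJ]
2. ∠NCT = 64°  [△NCT]
3. ∠ACT = 116°  [linear pair at C on NA]
4. ∠CAJ = 64°  [CT∥AJ, co-interior at A–C]

∠CAJ = 64°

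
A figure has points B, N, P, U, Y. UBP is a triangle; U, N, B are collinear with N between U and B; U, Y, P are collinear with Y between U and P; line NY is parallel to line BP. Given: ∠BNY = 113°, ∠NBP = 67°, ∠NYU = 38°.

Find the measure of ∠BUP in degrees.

1. ∠PBU = 67°  [N on ray BU]
2. ∠BPU = 38°  [NY∥BP, corresponding at Y]
3. ∠BUP = 75°  [△UBP]

∠BUP = 75°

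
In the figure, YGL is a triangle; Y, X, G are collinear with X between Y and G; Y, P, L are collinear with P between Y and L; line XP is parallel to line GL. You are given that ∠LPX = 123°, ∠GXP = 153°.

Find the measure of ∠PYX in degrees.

∠PYX = 96°

1. ∠XPY = 57°  [linear pair at P on YL]
2. ∠PXY = 27°  [linear pair at X on YG]
3. ∠PYX = 96°  [△YXP]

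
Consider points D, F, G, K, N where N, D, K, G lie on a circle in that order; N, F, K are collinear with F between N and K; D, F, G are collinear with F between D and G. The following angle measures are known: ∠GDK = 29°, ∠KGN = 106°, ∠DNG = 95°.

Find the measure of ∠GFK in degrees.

∠GFK = 69°

1. ∠GNK = 29°  [same arc KG]
2. ∠GKN = 45°  [△NKG]
3. ∠DKG = 85°  [cyclic NDKG, opposite ∠N+∠K]
4. ∠DGK = 66°  [△DKG]
5. ∠GFK = 69°  [△KFG]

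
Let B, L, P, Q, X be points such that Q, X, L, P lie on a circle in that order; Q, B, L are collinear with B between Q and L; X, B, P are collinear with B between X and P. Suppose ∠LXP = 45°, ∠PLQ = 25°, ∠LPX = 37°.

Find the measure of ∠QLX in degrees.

∠QLX = 73°

1. ∠LQP = 45°  [same arc LP]
2. ∠LPQ = 110°  [△QLP]
3. ∠LQX = 37°  [same arc XL]
4. ∠LXQ = 70°  [cyclic QXLP, opposite ∠X+∠P]
5. ∠QLX = 73°  [△QXL]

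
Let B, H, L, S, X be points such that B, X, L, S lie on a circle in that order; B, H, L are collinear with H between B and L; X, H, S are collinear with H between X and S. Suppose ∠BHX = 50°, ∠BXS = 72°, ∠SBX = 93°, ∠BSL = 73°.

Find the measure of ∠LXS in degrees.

1. ∠LHS = 50°  [vertical angles at H]
2. ∠BLS = 72°  [same arc BS]
3. ∠SLX = 87°  [cyclic BXLS, opposite ∠B+∠L]
4. ∠LSX = 58°  [△LHS]
5. ∠LXS = 35°  [△XLS]

∠LXS = 35°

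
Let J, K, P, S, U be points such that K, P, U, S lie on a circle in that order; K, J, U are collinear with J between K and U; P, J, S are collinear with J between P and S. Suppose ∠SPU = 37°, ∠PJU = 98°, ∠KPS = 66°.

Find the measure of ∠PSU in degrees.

1. ∠KJS = 98°  [vertical angles at J]
2. ∠KUS = 66°  [same arc KS]
3. ∠SJU = 82°  [linear pair at J on KU]
4. ∠PSU = 32°  [△UJS]

∠PSU = 32°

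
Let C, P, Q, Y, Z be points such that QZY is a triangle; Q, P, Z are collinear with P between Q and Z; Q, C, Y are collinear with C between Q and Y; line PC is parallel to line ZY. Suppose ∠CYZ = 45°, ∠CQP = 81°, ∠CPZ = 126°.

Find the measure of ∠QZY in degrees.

1. ∠QYZ = 45°  [C on ray YQ]
2. ∠YQZ = 81°  [P on QZ, C on QY]
3. ∠QZY = 54°  [△QZY]

∠QZY = 54°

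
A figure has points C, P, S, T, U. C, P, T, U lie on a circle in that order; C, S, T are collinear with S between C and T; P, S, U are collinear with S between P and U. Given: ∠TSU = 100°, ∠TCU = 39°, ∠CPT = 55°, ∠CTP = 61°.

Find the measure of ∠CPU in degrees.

1. ∠CSP = 100°  [vertical angles at S]
2. ∠PCT = 64°  [△CPT]
3. ∠CPU = 16°  [△CSP]

∠CPU = 16°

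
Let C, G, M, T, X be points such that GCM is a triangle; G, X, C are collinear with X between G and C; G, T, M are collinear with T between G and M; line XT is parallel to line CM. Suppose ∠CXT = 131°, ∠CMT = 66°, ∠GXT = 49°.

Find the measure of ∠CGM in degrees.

1. ∠CMG = 66°  [T on ray MG]
2. ∠GCM = 49°  [XT∥CM, corresponding at X]
3. ∠CGM = 65°  [△GCM]

∠CGM = 65°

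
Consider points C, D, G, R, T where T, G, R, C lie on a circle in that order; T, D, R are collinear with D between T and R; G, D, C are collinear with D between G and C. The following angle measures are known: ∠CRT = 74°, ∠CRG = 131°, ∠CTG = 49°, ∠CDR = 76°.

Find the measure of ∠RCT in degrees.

1. ∠GCR = 30°  [△RDC]
2. ∠CGR = 19°  [△GRC]
3. ∠CTR = 19°  [same arc RC]
4. ∠RCT = 87°  [△TRC]

∠RCT = 87°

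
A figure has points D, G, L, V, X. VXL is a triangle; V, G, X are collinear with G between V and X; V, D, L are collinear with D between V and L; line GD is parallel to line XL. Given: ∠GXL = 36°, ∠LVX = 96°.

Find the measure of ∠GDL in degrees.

1. ∠LXV = 36°  [G on ray XV]
2. ∠VLX = 48°  [△VXL]
3. ∠GDV = 48°  [GD∥XL, corresponding at D]
4. ∠GDL = 132°  [linear pair at D on VL]

∠GDL = 132°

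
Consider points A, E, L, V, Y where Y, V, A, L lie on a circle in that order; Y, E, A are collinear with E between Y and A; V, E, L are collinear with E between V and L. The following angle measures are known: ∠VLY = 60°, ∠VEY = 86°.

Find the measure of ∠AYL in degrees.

1. ∠VAY = 60°  [same arc YV]
2. ∠AEV = 94°  [linear pair at E on YA]
3. ∠AVL = 26°  [△VEA]
4. ∠AYL = 26°  [same arc AL]

∠AYL = 26°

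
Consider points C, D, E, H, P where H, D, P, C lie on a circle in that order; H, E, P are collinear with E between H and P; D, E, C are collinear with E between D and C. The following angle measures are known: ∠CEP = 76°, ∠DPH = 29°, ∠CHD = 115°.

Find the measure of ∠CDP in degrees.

1. ∠DEH = 76°  [vertical angles at E]
2. ∠DEP = 104°  [linear pair at E on HP]
3. ∠CDP = 47°  [△DEP]

∠CDP = 47°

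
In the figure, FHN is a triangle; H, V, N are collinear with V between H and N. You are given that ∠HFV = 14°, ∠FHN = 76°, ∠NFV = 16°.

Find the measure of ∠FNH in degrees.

∠FNH = 74°

1. ∠FHV = 76°  [V on ray HN]
2. ∠FVH = 90°  [△FHV]
3. ∠FVN = 90°  [linear pair at V on HN]
4. ∠FNV = 74°  [△FVN]
5. ∠FNH = 74°  [V on ray NH]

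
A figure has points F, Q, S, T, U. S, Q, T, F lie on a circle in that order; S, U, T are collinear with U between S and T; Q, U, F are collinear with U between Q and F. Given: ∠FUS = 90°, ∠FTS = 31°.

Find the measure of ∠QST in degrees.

∠QST = 59°

1. ∠QUT = 90°  [vertical angles at U]
2. ∠FQS = 31°  [same arc SF]
3. ∠QUS = 90°  [linear pair at U on ST]
4. ∠QST = 59°  [△SUQ]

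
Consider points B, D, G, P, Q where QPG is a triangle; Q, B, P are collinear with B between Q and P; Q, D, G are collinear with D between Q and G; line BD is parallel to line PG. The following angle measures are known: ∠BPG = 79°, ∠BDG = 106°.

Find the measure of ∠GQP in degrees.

∠GQP = 27°

1. ∠GPQ = 79°  [B on ray PQ]
2. ∠BDQ = 74°  [linear pair at D on QG]
3. ∠DBQ = 79°  [BD∥PG, corresponding at B]
4. ∠BQD = 27°  [△QBD]
5. ∠GQP = 27°  [B on QP, D on QG]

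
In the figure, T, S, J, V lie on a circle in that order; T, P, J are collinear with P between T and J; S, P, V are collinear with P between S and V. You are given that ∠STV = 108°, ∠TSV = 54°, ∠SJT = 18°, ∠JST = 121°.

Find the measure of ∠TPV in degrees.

1. ∠SVT = 18°  [△TSV]
2. ∠TJV = 54°  [same arc TV]
3. ∠JVT = 59°  [cyclic TSJV, opposite ∠S+∠V]
4. ∠JTV = 67°  [△TJV]
5. ∠TPV = 95°  [△TPV]

∠TPV = 95°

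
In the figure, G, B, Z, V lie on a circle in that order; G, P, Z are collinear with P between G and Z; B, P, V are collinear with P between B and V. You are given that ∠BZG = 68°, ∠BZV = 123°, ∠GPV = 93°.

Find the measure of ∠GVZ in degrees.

1. ∠BVG = 68°  [same arc GB]
2. ∠BGV = 57°  [cyclic GBZV, opposite ∠G+∠Z]
3. ∠VGZ = 19°  [△GPV]
4. ∠GBV = 55°  [△GBV]
5. ∠GZV = 55°  [same arc GV]
6. ∠GVZ = 106°  [△GZV]

∠GVZ = 106°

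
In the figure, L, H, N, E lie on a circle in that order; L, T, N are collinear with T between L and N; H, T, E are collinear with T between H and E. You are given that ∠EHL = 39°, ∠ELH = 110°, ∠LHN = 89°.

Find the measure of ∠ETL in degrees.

∠ETL = 99°

1. ∠ENL = 39°  [same arc LE]
2. ∠HEL = 31°  [△LHE]
3. ∠LEN = 91°  [cyclic LHNE, opposite ∠H+∠E]
4. ∠ELN = 50°  [△LNE]
5. ∠ETL = 99°  [△LTE]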